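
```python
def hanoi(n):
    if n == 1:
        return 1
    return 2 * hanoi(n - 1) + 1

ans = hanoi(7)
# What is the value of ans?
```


hanoi(7)
= 2 * hanoi(6) + 1
= 2 * (2 * hanoi(5) + 1) + 1
= 2 * (2 * (2 * hanoi(4) + 1) + 1) + 1
= 2 * (2 * (2 * (2 * hanoi(3) + 1) + 1) + 1) + 1
= 2 * (2 * (2 * (2 * (2 * hanoi(2) + 1) + 1) + 1) + 1) + 1
= 2 * (2 * (2 * (2 * (2 * (2 * hanoi(1) + 1) + 1) + 1) + 1) + 1) + 1
Now compute bottom-up:
hanoi(1) = 1
hanoi(2) = 2 * 1 + 1 = 3
hanoi(3) = 2 * 3 + 1 = 7
hanoi(4) = 2 * 7 + 1 = 15
hanoi(5) = 2 * 15 + 1 = 31
hanoi(6) = 2 * 31 + 1 = 63
hanoi(7) = 2 * 63 + 1 = 127
= 127


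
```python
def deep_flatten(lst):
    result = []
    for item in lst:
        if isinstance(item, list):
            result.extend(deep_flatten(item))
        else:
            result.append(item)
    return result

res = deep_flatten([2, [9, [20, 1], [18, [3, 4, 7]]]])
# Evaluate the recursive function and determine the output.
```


deep_flatten([2, [9, [20, 1], [18, [3, 4, 7]]]])
Processing each element:
  2 is not a list -> append 2
  [9, [20, 1], [18, [3, 4, 7]]] is a list -> deep_flatten recursively -> [9, 20, 1, 18, 3, 4, 7]
= [2, 9, 20, 1, 18, 3, 4, 7]


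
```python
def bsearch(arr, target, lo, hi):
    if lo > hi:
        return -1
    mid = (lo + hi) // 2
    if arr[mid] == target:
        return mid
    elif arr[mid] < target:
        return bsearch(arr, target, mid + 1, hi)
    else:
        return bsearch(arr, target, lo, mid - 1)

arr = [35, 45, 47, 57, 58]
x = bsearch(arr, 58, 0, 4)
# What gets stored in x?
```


bsearch(arr, 58, 0, 4)
lo=0, hi=4, mid=2, arr[mid]=47
47 < 58, search right half
lo=3, hi=4, mid=3, arr[mid]=57
57 < 58, search right half
lo=4, hi=4, mid=4, arr[mid]=58
arr[4] == 58, found at index 4
= 4


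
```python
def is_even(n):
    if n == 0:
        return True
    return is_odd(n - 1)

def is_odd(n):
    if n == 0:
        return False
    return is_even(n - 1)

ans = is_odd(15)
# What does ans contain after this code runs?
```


is_odd(15)
= is_even(14)
= is_odd(13)
= is_even(12)
= is_odd(11)
= is_even(10)
= is_odd(9)
= is_even(8)
= is_odd(7)
= is_even(6)
= is_odd(5)
= is_even(4)
= is_odd(3)
= is_even(2)
= is_odd(1)
= is_even(0)
n == 0: return True
= True


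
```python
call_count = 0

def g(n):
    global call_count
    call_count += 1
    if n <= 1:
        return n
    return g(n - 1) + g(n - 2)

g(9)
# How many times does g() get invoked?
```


g(9) calls g(8) and g(7); each non-base call branches into two more.
Let C(k) = total number of calls made by g(k), including the call to g(k) itself.
Base cases: C(0) = 1, C(1) = 1
Recurrence: C(k) = 1 + C(k-1) + C(k-2)
  C(2) = 1 + C(1) + C(0) = 1 + 1 + 1 = 3
  C(3) = 1 + C(2) + C(1) = 1 + 3 + 1 = 5
  C(4) = 1 + C(3) + C(2) = 1 + 5 + 3 = 9
  C(5) = 1 + C(4) + C(3) = 1 + 9 + 5 = 15
  C(6) = 1 + C(5) + C(4) = 1 + 15 + 9 = 25
  C(7) = 1 + C(6) + C(5) = 1 + 25 + 15 = 41
  C(8) = 1 + C(7) + C(6) = 1 + 41 + 25 = 67
  C(9) = 1 + C(8) + C(7) = 1 + 67 + 41 = 109
Total calls = C(9) = 109


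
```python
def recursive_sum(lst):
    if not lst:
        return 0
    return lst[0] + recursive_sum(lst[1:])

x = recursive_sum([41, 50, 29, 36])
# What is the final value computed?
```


recursive_sum([41, 50, 29, 36])
= 41 + recursive_sum([50, 29, 36])
= 41 + 50 + recursive_sum([29, 36])
= 41 + 50 + 29 + recursive_sum([36])
= 41 + 50 + 29 + 36 + recursive_sum([])
= 41 + 50 + 29 + 36 + 0
= 156


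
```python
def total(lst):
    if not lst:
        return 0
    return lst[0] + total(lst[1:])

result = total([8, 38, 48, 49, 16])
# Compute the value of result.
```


total([8, 38, 48, 49, 16])
= 8 + total([38, 48, 49, 16])
= 8 + 38 + total([48, 49, 16])
= 8 + 38 + 48 + total([49, 16])
= 8 + 38 + 48 + 49 + total([16])
= 8 + 38 + 48 + 49 + 16 + total([])
= 8 + 38 + 48 + 49 + 16 + 0
= 159


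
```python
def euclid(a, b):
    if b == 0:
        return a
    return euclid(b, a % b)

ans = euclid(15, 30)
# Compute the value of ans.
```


euclid(15, 30)
= euclid(30, 15 % 30) = euclid(30, 15)
= euclid(15, 30 % 15) = euclid(15, 0)
b == 0, return a = 15


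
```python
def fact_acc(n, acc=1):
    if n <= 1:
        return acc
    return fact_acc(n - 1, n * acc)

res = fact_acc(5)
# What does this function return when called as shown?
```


fact_acc(5, 1)
= fact_acc(4, 5 * 1) = fact_acc(4, 5)
= fact_acc(3, 4 * 5) = fact_acc(3, 20)
= fact_acc(2, 3 * 20) = fact_acc(2, 60)
= fact_acc(1, 2 * 60) = fact_acc(1, 120)
n <= 1, return acc = 120


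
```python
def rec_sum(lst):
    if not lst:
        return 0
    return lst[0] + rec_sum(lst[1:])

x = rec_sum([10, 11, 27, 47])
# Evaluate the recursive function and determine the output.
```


rec_sum([10, 11, 27, 47])
= 10 + rec_sum([11, 27, 47])
= 10 + 11 + rec_sum([27, 47])
= 10 + 11 + 27 + rec_sum([47])
= 10 + 11 + 27 + 47 + rec_sum([])
= 10 + 11 + 27 + 47 + 0
= 95


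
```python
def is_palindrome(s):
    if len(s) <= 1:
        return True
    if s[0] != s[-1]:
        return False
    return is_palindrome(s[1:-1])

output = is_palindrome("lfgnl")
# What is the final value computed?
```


is_palindrome("lfgnl")
"lfgnl": s[0]='l' == s[-1]='l' -> is_palindrome("fgn")
"fgn": s[0]='f' != s[-1]='n' -> False
= False


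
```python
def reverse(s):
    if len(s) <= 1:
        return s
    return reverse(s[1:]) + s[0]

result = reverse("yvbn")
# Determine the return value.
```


reverse("yvbn")
= reverse("vbn") + "y"
= reverse("bn") + "v" + "y"
= reverse("n") + "b" + "v" + "y"
= "n" + "b" + "v" + "y"
= "nbvy"


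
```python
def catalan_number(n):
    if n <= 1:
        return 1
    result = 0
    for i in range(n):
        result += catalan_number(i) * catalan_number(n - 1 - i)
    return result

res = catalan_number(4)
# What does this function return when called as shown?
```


catalan_number(4)
= sum of catalan_number(i) * catalan_number(4-1-i) for i in 0..3
First compute sub-values bottom-up:
  catalan_number(0) = 1, catalan_number(1) = 1
  catalan_number(2) = 1*1 + 1*1 = 2
  catalan_number(3) = 1*2 + 1*1 + 2*1 = 5
Now catalan_number(4):
  catalan_number(0)*catalan_number(3) = 1*5 = 5
  catalan_number(1)*catalan_number(2) = 1*2 = 2
  catalan_number(2)*catalan_number(1) = 2*1 = 2
  catalan_number(3)*catalan_number(0) = 5*1 = 5
= 5 + 2 + 2 + 5
= 14


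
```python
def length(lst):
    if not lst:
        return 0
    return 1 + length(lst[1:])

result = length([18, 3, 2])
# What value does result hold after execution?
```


length([18, 3, 2])
= 1 + length([3, 2])
= 1 + 1 + length([2])
= 1 + 1 + 1 + length([])
= 1 + 1 + 1 + 0
= 3


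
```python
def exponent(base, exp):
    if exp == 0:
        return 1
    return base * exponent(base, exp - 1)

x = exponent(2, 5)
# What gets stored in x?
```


exponent(2, 5)
= 2 * exponent(2, 4)
= 2 * 2 * exponent(2, 3)
= 2 * 2 * 2 * exponent(2, 2)
= 2 * 2 * 2 * 2 * exponent(2, 1)
= 2 * 2 * 2 * 2 * 2 * exponent(2, 0)
= 2 * 2 * 2 * 2 * 2 * 1
= 32


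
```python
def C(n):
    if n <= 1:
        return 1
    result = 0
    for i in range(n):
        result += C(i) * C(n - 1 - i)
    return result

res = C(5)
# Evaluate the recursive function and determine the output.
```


C(5)
= sum of C(i) * C(5-1-i) for i in 0..4
First compute sub-values bottom-up:
  C(0) = 1, C(1) = 1
  C(2) = 1*1 + 1*1 = 2
  C(3) = 1*2 + 1*1 + 2*1 = 5
  C(4) = 1*5 + 1*2 + 2*1 + 5*1 = 14
Now C(5):
  C(0)*C(4) = 1*14 = 14
  C(1)*C(3) = 1*5 = 5
  C(2)*C(2) = 2*2 = 4
  C(3)*C(1) = 5*1 = 5
  C(4)*C(0) = 14*1 = 14
= 14 + 5 + 4 + 5 + 14
= 42


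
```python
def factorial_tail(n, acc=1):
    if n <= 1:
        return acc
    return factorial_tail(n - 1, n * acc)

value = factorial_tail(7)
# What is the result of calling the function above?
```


factorial_tail(7, 1)
= factorial_tail(6, 7 * 1) = factorial_tail(6, 7)
= factorial_tail(5, 6 * 7) = factorial_tail(5, 42)
= factorial_tail(4, 5 * 42) = factorial_tail(4, 210)
= factorial_tail(3, 4 * 210) = factorial_tail(3, 840)
= factorial_tail(2, 3 * 840) = factorial_tail(2, 2520)
= factorial_tail(1, 2 * 2520) = factorial_tail(1, 5040)
n <= 1, return acc = 5040


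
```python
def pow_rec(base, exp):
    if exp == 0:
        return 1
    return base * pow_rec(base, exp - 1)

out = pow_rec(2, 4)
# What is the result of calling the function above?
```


pow_rec(2, 4)
= 2 * pow_rec(2, 3)
= 2 * 2 * pow_rec(2, 2)
= 2 * 2 * 2 * pow_rec(2, 1)
= 2 * 2 * 2 * 2 * pow_rec(2, 0)
= 2 * 2 * 2 * 2 * 1
= 16


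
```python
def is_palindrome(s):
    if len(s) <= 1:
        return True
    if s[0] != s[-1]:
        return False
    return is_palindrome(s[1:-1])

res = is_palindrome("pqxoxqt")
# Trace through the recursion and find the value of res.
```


is_palindrome("pqxoxqt")
"pqxoxqt": s[0]='p' != s[-1]='t' -> False
= False


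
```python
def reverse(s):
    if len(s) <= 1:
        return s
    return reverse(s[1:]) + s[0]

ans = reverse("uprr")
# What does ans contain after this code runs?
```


reverse("uprr")
= reverse("prr") + "u"
= reverse("rr") + "p" + "u"
= reverse("r") + "r" + "p" + "u"
= "r" + "r" + "p" + "u"
= "rrpu"


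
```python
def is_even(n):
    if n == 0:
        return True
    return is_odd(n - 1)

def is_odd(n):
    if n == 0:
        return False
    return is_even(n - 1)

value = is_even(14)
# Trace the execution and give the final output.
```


is_even(14)
= is_odd(13)
= is_even(12)
= is_odd(11)
= is_even(10)
= is_odd(9)
= is_even(8)
= is_odd(7)
= is_even(6)
= is_odd(5)
= is_even(4)
= is_odd(3)
= is_even(2)
= is_odd(1)
= is_even(0)
n == 0: return True
= True


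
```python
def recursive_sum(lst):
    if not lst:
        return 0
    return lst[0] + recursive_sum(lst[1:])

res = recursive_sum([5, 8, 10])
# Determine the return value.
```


recursive_sum([5, 8, 10])
= 5 + recursive_sum([8, 10])
= 5 + 8 + recursive_sum([10])
= 5 + 8 + 10 + recursive_sum([])
= 5 + 8 + 10 + 0
= 23


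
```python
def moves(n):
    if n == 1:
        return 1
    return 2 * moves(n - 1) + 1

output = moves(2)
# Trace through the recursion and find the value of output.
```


moves(2)
= 2 * moves(1) + 1
Now compute bottom-up:
moves(1) = 1
moves(2) = 2 * 1 + 1 = 3
= 3


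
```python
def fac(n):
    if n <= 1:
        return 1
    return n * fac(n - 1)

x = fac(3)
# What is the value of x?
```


fac(3)
= 3 * fac(2)
= 3 * 2 * fac(1)
= 3 * 2 * 1
= 6


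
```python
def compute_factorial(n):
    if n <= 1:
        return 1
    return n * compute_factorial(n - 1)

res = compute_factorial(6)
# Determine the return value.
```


compute_factorial(6)
= 6 * compute_factorial(5)
= 6 * 5 * compute_factorial(4)
= 6 * 5 * 4 * compute_factorial(3)
= 6 * 5 * 4 * 3 * compute_factorial(2)
= 6 * 5 * 4 * 3 * 2 * compute_factorial(1)
= 6 * 5 * 4 * 3 * 2 * 1
= 720


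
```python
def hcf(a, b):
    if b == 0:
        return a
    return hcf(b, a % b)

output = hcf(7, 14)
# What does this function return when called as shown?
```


hcf(7, 14)
= hcf(14, 7 % 14) = hcf(14, 7)
= hcf(7, 14 % 7) = hcf(7, 0)
b == 0, return a = 7


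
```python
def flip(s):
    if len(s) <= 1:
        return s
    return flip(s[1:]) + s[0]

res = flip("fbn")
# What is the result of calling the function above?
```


flip("fbn")
= flip("bn") + "f"
= flip("n") + "b" + "f"
= "n" + "b" + "f"
= "nbf"


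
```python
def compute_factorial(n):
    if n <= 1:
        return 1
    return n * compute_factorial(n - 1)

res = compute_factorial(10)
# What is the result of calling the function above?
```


compute_factorial(10)
= 10 * compute_factorial(9)
= 10 * 9 * compute_factorial(8)
= 10 * 9 * 8 * compute_factorial(7)
= 10 * 9 * 8 * 7 * compute_factorial(6)
= 10 * 9 * 8 * 7 * 6 * compute_factorial(5)
= 10 * 9 * 8 * 7 * 6 * 5 * compute_factorial(4)
= 10 * 9 * 8 * 7 * 6 * 5 * 4 * compute_factorial(3)
= 10 * 9 * 8 * 7 * 6 * 5 * 4 * 3 * compute_factorial(2)
= 10 * 9 * 8 * 7 * 6 * 5 * 4 * 3 * 2 * compute_factorial(1)
= 10 * 9 * 8 * 7 * 6 * 5 * 4 * 3 * 2 * 1
= 3628800


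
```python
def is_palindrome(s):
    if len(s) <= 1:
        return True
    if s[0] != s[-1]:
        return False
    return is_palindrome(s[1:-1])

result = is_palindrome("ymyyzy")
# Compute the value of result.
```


is_palindrome("ymyyzy")
"ymyyzy": s[0]='y' == s[-1]='y' -> is_palindrome("myyz")
"myyz": s[0]='m' != s[-1]='z' -> False
= False


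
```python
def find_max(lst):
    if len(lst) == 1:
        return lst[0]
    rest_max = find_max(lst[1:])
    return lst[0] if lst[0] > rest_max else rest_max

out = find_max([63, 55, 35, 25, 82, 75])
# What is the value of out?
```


find_max([63, 55, 35, 25, 82, 75])
= compare 63 with find_max([55, 35, 25, 82, 75])
= compare 55 with find_max([35, 25, 82, 75])
= compare 35 with find_max([25, 82, 75])
= compare 25 with find_max([82, 75])
= compare 82 with find_max([75])
Base: find_max([75]) = 75
compare 82 with 75: max = 82
compare 25 with 82: max = 82
compare 35 with 82: max = 82
compare 55 with 82: max = 82
compare 63 with 82: max = 82
= 82


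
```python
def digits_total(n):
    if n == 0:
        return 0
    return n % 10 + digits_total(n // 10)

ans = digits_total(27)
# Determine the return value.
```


digits_total(27)
= 7 + digits_total(2)
= 7 + 2 + digits_total(0)
= 7 + 2 + 0
= 9


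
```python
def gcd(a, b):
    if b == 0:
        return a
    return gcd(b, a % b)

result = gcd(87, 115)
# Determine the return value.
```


gcd(87, 115)
= gcd(115, 87 % 115) = gcd(115, 87)
= gcd(87, 115 % 87) = gcd(87, 28)
= gcd(28, 87 % 28) = gcd(28, 3)
= gcd(3, 28 % 3) = gcd(3, 1)
= gcd(1, 3 % 1) = gcd(1, 0)
b == 0, return a = 1


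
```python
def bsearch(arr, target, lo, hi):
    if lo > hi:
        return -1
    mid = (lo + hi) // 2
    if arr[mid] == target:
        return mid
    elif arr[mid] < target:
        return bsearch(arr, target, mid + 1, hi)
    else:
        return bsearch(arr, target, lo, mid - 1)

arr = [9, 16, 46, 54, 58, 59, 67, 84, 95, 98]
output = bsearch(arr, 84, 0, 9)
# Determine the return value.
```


bsearch(arr, 84, 0, 9)
lo=0, hi=9, mid=4, arr[mid]=58
58 < 84, search right half
lo=5, hi=9, mid=7, arr[mid]=84
arr[7] == 84, found at index 7
= 7


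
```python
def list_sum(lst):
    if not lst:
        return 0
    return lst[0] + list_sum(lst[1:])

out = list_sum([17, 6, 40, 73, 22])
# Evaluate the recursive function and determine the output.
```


list_sum([17, 6, 40, 73, 22])
= 17 + list_sum([6, 40, 73, 22])
= 17 + 6 + list_sum([40, 73, 22])
= 17 + 6 + 40 + list_sum([73, 22])
= 17 + 6 + 40 + 73 + list_sum([22])
= 17 + 6 + 40 + 73 + 22 + list_sum([])
= 17 + 6 + 40 + 73 + 22 + 0
= 158


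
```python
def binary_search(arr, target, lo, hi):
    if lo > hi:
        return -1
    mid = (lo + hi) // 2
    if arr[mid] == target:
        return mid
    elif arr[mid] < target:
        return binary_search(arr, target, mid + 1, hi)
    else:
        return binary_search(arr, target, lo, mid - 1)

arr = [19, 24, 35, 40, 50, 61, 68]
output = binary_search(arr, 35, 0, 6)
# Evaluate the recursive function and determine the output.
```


binary_search(arr, 35, 0, 6)
lo=0, hi=6, mid=3, arr[mid]=40
40 > 35, search left half
lo=0, hi=2, mid=1, arr[mid]=24
24 < 35, search right half
lo=2, hi=2, mid=2, arr[mid]=35
arr[2] == 35, found at index 2
= 2


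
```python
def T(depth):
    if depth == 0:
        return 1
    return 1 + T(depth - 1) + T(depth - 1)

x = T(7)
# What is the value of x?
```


T(7)
= 1 + T(6) + T(6)
= 1 + 2 * T(6)
T(k) = 2^(k+1) - 1
T(0) = 1
T(1) = 3
T(2) = 7
T(3) = 15
T(4) = 31
T(7) = 2^8 - 1 = 255


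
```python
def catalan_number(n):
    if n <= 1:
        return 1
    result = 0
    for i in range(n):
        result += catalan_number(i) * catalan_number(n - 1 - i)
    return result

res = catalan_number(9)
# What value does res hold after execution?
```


catalan_number(9)
= sum of catalan_number(i) * catalan_number(9-1-i) for i in 0..8
First compute sub-values bottom-up:
  catalan_number(0) = 1, catalan_number(1) = 1
  catalan_number(2) = 1*1 + 1*1 = 2
  catalan_number(3) = 1*2 + 1*1 + 2*1 = 5
  catalan_number(4) = 1*5 + 1*2 + 2*1 + 5*1 = 14
  catalan_number(5) = 1*14 + 1*5 + 2*2 + 5*1 + 14*1 = 42
  catalan_number(6) = 1*42 + 1*14 + 2*5 + 5*2 + 14*1 + 42*1 = 132
  catalan_number(7) = 1*132 + 1*42 + 2*14 + 5*5 + 14*2 + 42*1 + 132*1 = 429
  catalan_number(8) = 1*429 + 1*132 + 2*42 + 5*14 + 14*5 + 42*2 + 132*1 + 429*1 = 1430
Now catalan_number(9):
  catalan_number(0)*catalan_number(8) = 1*1430 = 1430
  catalan_number(1)*catalan_number(7) = 1*429 = 429
  catalan_number(2)*catalan_number(6) = 2*132 = 264
  catalan_number(3)*catalan_number(5) = 5*42 = 210
  catalan_number(4)*catalan_number(4) = 14*14 = 196
  catalan_number(5)*catalan_number(3) = 42*5 = 210
  catalan_number(6)*catalan_number(2) = 132*2 = 264
  catalan_number(7)*catalan_number(1) = 429*1 = 429
  catalan_number(8)*catalan_number(0) = 1430*1 = 1430
= 1430 + 429 + 264 + 210 + 196 + 210 + 264 + 429 + 1430
= 4862


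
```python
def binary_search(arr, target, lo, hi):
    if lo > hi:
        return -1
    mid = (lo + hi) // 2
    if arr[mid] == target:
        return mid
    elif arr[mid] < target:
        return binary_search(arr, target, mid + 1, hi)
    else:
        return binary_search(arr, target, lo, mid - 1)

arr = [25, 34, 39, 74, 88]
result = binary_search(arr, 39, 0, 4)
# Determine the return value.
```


binary_search(arr, 39, 0, 4)
lo=0, hi=4, mid=2, arr[mid]=39
arr[2] == 39, found at index 2
= 2


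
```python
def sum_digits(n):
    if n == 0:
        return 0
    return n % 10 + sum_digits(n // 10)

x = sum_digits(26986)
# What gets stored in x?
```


sum_digits(26986)
= 6 + sum_digits(2698)
= 6 + 8 + sum_digits(269)
= 6 + 8 + 9 + sum_digits(26)
= 6 + 8 + 9 + 6 + sum_digits(2)
= 6 + 8 + 9 + 6 + 2 + sum_digits(0)
= 6 + 8 + 9 + 6 + 2 + 0
= 31


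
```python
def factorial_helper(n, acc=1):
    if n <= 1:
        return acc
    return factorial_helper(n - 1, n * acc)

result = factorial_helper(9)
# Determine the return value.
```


factorial_helper(9, 1)
= factorial_helper(8, 9 * 1) = factorial_helper(8, 9)
= factorial_helper(7, 8 * 9) = factorial_helper(7, 72)
= factorial_helper(6, 7 * 72) = factorial_helper(6, 504)
= factorial_helper(5, 6 * 504) = factorial_helper(5, 3024)
= factorial_helper(4, 5 * 3024) = factorial_helper(4, 15120)
= factorial_helper(3, 4 * 15120) = factorial_helper(3, 60480)
= factorial_helper(2, 3 * 60480) = factorial_helper(2, 181440)
= factorial_helper(1, 2 * 181440) = factorial_helper(1, 362880)
n <= 1, return acc = 362880


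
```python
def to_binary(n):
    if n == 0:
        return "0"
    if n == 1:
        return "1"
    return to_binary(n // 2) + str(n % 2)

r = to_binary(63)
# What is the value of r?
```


to_binary(63)
= to_binary(31) + "1"
= to_binary(15) + "1" + "1"
= to_binary(7) + "1" + "1" + "1"
= to_binary(3) + "1" + "1" + "1" + "1"
= to_binary(1) + "1" + "1" + "1" + "1" + "1"
= "1" + "1" + "1" + "1" + "1" + "1"
= "111111"


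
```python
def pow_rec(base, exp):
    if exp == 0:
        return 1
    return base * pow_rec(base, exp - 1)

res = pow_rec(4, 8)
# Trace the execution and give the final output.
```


pow_rec(4, 8)
= 4 * pow_rec(4, 7)
= 4 * 4 * pow_rec(4, 6)
= 4 * 4 * 4 * pow_rec(4, 5)
= 4 * 4 * 4 * 4 * pow_rec(4, 4)
= 4 * 4 * 4 * 4 * 4 * pow_rec(4, 3)
= 4 * 4 * 4 * 4 * 4 * 4 * pow_rec(4, 2)
= 4 * 4 * 4 * 4 * 4 * 4 * 4 * pow_rec(4, 1)
= 4 * 4 * 4 * 4 * 4 * 4 * 4 * 4 * pow_rec(4, 0)
= 4 * 4 * 4 * 4 * 4 * 4 * 4 * 4 * 1
= 65536


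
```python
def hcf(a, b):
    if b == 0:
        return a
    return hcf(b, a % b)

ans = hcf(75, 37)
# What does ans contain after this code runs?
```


hcf(75, 37)
= hcf(37, 75 % 37) = hcf(37, 1)
= hcf(1, 37 % 1) = hcf(1, 0)
b == 0, return a = 1


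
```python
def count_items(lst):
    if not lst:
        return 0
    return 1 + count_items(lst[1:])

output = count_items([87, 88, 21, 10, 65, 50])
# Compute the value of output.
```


count_items([87, 88, 21, 10, 65, 50])
= 1 + count_items([88, 21, 10, 65, 50])
= 1 + 1 + count_items([21, 10, 65, 50])
= 1 + 1 + 1 + count_items([10, 65, 50])
= 1 + 1 + 1 + 1 + count_items([65, 50])
= 1 + 1 + 1 + 1 + 1 + count_items([50])
= 1 + 1 + 1 + 1 + 1 + 1 + count_items([])
= 1 + 1 + 1 + 1 + 1 + 1 + 0
= 6


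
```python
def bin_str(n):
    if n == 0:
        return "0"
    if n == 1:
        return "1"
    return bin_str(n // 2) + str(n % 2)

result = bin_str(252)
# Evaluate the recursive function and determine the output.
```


bin_str(252)
= bin_str(126) + "0"
= bin_str(63) + "0" + "0"
= bin_str(31) + "1" + "0" + "0"
= bin_str(15) + "1" + "1" + "0" + "0"
= bin_str(7) + "1" + "1" + "1" + "0" + "0"
= bin_str(3) + "1" + "1" + "1" + "1" + "0" + "0"
= bin_str(1) + "1" + "1" + "1" + "1" + "1" + "0" + "0"
= "1" + "1" + "1" + "1" + "1" + "1" + "0" + "0"
= "11111100"


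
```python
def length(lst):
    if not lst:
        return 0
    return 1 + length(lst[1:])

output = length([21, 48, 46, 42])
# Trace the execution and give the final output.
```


length([21, 48, 46, 42])
= 1 + length([48, 46, 42])
= 1 + 1 + length([46, 42])
= 1 + 1 + 1 + length([42])
= 1 + 1 + 1 + 1 + length([])
= 1 + 1 + 1 + 1 + 0
= 4


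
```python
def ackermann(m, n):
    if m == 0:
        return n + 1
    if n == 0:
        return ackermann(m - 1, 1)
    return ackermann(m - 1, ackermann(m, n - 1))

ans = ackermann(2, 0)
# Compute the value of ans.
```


ackermann(2, 0)
n == 0: return ackermann(1, 1)
= ackermann(1, 1) = 3
= 3


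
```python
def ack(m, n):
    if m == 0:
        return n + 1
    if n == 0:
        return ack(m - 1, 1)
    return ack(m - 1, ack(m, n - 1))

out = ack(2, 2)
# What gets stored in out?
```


ack(2, 2)
= ack(1, ack(2, 1))
First compute ack(2, 1) = 5
= ack(1, 5)
= 7


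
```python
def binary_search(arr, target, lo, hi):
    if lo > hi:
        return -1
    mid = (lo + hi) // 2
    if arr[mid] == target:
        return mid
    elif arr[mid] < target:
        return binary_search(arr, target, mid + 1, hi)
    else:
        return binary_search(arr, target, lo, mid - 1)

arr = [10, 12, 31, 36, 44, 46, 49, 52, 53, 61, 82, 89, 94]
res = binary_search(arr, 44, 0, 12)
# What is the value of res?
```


binary_search(arr, 44, 0, 12)
lo=0, hi=12, mid=6, arr[mid]=49
49 > 44, search left half
lo=0, hi=5, mid=2, arr[mid]=31
31 < 44, search right half
lo=3, hi=5, mid=4, arr[mid]=44
arr[4] == 44, found at index 4
= 4


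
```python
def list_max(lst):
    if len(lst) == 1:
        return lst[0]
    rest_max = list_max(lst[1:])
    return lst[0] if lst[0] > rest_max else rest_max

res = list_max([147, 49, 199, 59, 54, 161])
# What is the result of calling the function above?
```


list_max([147, 49, 199, 59, 54, 161])
= compare 147 with list_max([49, 199, 59, 54, 161])
= compare 49 with list_max([199, 59, 54, 161])
= compare 199 with list_max([59, 54, 161])
= compare 59 with list_max([54, 161])
= compare 54 with list_max([161])
Base: list_max([161]) = 161
compare 54 with 161: max = 161
compare 59 with 161: max = 161
compare 199 with 161: max = 199
compare 49 with 199: max = 199
compare 147 with 199: max = 199
= 199


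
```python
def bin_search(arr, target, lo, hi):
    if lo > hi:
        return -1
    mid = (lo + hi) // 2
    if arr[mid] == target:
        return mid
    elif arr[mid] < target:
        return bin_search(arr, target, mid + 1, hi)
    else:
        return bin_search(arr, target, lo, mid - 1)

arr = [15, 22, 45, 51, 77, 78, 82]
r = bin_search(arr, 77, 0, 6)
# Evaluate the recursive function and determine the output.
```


bin_search(arr, 77, 0, 6)
lo=0, hi=6, mid=3, arr[mid]=51
51 < 77, search right half
lo=4, hi=6, mid=5, arr[mid]=78
78 > 77, search left half
lo=4, hi=4, mid=4, arr[mid]=77
arr[4] == 77, found at index 4
= 4


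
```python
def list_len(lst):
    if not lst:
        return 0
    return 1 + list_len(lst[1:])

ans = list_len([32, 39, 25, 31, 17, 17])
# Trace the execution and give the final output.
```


list_len([32, 39, 25, 31, 17, 17])
= 1 + list_len([39, 25, 31, 17, 17])
= 1 + 1 + list_len([25, 31, 17, 17])
= 1 + 1 + 1 + list_len([31, 17, 17])
= 1 + 1 + 1 + 1 + list_len([17, 17])
= 1 + 1 + 1 + 1 + 1 + list_len([17])
= 1 + 1 + 1 + 1 + 1 + 1 + list_len([])
= 1 + 1 + 1 + 1 + 1 + 1 + 0
= 6


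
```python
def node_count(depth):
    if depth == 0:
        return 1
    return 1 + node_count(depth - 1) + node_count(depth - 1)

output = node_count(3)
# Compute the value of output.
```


node_count(3)
= 1 + node_count(2) + node_count(2)
= 1 + 2 * node_count(2)
node_count(k) = 2^(k+1) - 1
node_count(0) = 1
node_count(1) = 3
node_count(2) = 7
node_count(3) = 15
node_count(3) = 2^4 - 1 = 15


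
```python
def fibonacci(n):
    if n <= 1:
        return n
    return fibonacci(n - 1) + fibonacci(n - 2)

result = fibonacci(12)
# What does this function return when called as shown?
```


fibonacci(12)
= fibonacci(11) + fibonacci(10)
= (fibonacci(10) + fibonacci(9)) + fibonacci(10)
Computing bottom-up: fibonacci(0)=0, fibonacci(1)=1, fibonacci(2)=1, fibonacci(3)=2, fibonacci(4)=3, fibonacci(5)=5, fibonacci(6)=8, fibonacci(7)=13, fibonacci(8)=21, fibonacci(9)=34, fibonacci(10)=55, fibonacci(11)=89, fibonacci(12)=144
= 144


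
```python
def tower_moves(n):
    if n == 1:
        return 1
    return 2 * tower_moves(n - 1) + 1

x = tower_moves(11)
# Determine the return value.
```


tower_moves(11)
= 2 * tower_moves(10) + 1
= 2 * (2 * tower_moves(9) + 1) + 1
= 2 * (2 * (2 * tower_moves(8) + 1) + 1) + 1
= 2 * (2 * (2 * (2 * tower_moves(7) + 1) + 1) + 1) + 1
= 2 * (2 * (2 * (2 * (2 * tower_moves(6) + 1) + 1) + 1) + 1) + 1
= 2 * (2 * (2 * (2 * (2 * (2 * tower_moves(5) + 1) + 1) + 1) + 1) + 1) + 1
= 2 * (2 * (2 * (2 * (2 * (2 * (2 * tower_moves(4) + 1) + 1) + 1) + 1) + 1) + 1) + 1
= 2 * (2 * (2 * (2 * (2 * (2 * (2 * (2 * tower_moves(3) + 1) + 1) + 1) + 1) + 1) + 1) + 1) + 1
= 2 * (2 * (2 * (2 * (2 * (2 * (2 * (2 * (2 * tower_moves(2) + 1) + 1) + 1) + 1) + 1) + 1) + 1) + 1) + 1
= 2 * (2 * (2 * (2 * (2 * (2 * (2 * (2 * (2 * (2 * tower_moves(1) + 1) + 1) + 1) + 1) + 1) + 1) + 1) + 1) + 1) + 1
Now compute bottom-up:
tower_moves(1) = 1
tower_moves(2) = 2 * 1 + 1 = 3
tower_moves(3) = 2 * 3 + 1 = 7
tower_moves(4) = 2 * 7 + 1 = 15
tower_moves(5) = 2 * 15 + 1 = 31
tower_moves(6) = 2 * 31 + 1 = 63
tower_moves(7) = 2 * 63 + 1 = 127
tower_moves(8) = 2 * 127 + 1 = 255
tower_moves(9) = 2 * 255 + 1 = 511
tower_moves(10) = 2 * 511 + 1 = 1023
tower_moves(11) = 2 * 1023 + 1 = 2047
= 2047


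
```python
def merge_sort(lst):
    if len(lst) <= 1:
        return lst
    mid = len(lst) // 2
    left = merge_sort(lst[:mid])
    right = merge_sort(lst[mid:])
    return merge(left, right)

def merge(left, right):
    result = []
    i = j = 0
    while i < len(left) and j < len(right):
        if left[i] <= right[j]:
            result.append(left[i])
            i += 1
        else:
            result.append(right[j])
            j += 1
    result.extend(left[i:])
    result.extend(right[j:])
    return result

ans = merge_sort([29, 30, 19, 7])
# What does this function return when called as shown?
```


merge_sort([29, 30, 19, 7])
Split into [29, 30] and [19, 7]
Left sorted: [29, 30]
Right sorted: [7, 19]
Merge [29, 30] and [7, 19]
= [7, 19, 29, 30]


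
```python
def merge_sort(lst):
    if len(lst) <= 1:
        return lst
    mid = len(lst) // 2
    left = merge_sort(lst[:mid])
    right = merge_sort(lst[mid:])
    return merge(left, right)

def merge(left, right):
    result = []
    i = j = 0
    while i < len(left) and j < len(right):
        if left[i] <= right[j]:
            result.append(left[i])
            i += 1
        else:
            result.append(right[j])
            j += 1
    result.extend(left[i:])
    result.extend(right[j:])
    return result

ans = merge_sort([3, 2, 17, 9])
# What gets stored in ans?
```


merge_sort([3, 2, 17, 9])
Split into [3, 2] and [17, 9]
Left sorted: [2, 3]
Right sorted: [9, 17]
Merge [2, 3] and [9, 17]
= [2, 3, 9, 17]


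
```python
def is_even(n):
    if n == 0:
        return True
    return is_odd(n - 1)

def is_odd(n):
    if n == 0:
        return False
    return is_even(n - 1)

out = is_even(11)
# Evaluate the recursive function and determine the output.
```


is_even(11)
= is_odd(10)
= is_even(9)
= is_odd(8)
= is_even(7)
= is_odd(6)
= is_even(5)
= is_odd(4)
= is_even(3)
= is_odd(2)
= is_even(1)
= is_odd(0)
n == 0: return False
= False


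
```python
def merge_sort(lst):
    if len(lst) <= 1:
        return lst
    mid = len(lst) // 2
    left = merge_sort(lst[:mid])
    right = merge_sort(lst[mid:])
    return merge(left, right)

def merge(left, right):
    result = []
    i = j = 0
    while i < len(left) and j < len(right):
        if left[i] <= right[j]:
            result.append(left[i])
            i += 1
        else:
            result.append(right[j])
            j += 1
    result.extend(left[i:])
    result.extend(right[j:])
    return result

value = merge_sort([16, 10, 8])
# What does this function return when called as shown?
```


merge_sort([16, 10, 8])
Split into [16] and [10, 8]
Left sorted: [16]
Right sorted: [8, 10]
Merge [16] and [8, 10]
= [8, 10, 16]


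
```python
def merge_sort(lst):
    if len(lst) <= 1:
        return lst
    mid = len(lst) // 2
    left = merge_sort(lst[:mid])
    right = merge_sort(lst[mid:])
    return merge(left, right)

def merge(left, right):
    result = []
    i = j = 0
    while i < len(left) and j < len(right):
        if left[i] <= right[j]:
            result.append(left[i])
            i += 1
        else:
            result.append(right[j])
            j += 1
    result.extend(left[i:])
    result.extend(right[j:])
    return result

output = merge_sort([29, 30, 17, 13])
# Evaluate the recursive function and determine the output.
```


merge_sort([29, 30, 17, 13])
Split into [29, 30] and [17, 13]
Left sorted: [29, 30]
Right sorted: [13, 17]
Merge [29, 30] and [13, 17]
= [13, 17, 29, 30]


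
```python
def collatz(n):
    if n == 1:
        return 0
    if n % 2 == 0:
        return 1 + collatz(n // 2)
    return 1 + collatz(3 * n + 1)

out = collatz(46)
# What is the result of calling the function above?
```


collatz(46)
46 is even -> collatz(23)
23 is odd -> 3*23+1 = 70 -> collatz(70)
70 is even -> collatz(35)
35 is odd -> 3*35+1 = 106 -> collatz(106)
106 is even -> collatz(53)
53 is odd -> 3*53+1 = 160 -> collatz(160)
160 is even -> collatz(80)
80 is even -> collatz(40)
40 is even -> collatz(20)
20 is even -> collatz(10)
10 is even -> collatz(5)
5 is odd -> 3*5+1 = 16 -> collatz(16)
16 is even -> collatz(8)
8 is even -> collatz(4)
4 is even -> collatz(2)
2 is even -> collatz(1)
Reached 1 after 16 steps
= 16


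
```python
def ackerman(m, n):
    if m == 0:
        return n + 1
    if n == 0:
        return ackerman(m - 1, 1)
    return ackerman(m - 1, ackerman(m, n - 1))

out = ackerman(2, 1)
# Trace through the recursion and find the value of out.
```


ackerman(2, 1)
= ackerman(1, ackerman(2, 0))
First compute ackerman(2, 0) = 3
= ackerman(1, 3)
= 5


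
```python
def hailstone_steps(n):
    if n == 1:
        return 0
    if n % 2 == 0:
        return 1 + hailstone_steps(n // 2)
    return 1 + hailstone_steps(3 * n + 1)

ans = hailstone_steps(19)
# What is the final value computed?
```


hailstone_steps(19)
19 is odd -> 3*19+1 = 58 -> hailstone_steps(58)
58 is even -> hailstone_steps(29)
29 is odd -> 3*29+1 = 88 -> hailstone_steps(88)
88 is even -> hailstone_steps(44)
44 is even -> hailstone_steps(22)
22 is even -> hailstone_steps(11)
11 is odd -> 3*11+1 = 34 -> hailstone_steps(34)
34 is even -> hailstone_steps(17)
17 is odd -> 3*17+1 = 52 -> hailstone_steps(52)
52 is even -> hailstone_steps(26)
26 is even -> hailstone_steps(13)
13 is odd -> 3*13+1 = 40 -> hailstone_steps(40)
40 is even -> hailstone_steps(20)
20 is even -> hailstone_steps(10)
10 is even -> hailstone_steps(5)
5 is odd -> 3*5+1 = 16 -> hailstone_steps(16)
16 is even -> hailstone_steps(8)
8 is even -> hailstone_steps(4)
4 is even -> hailstone_steps(2)
2 is even -> hailstone_steps(1)
Reached 1 after 20 steps
= 20


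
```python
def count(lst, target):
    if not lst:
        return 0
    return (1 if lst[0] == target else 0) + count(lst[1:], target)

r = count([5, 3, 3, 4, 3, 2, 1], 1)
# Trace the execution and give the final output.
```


count([5, 3, 3, 4, 3, 2, 1], 1)
lst[0]=5 != 1: 0 + count([3, 3, 4, 3, 2, 1], 1)
lst[0]=3 != 1: 0 + count([3, 4, 3, 2, 1], 1)
lst[0]=3 != 1: 0 + count([4, 3, 2, 1], 1)
lst[0]=4 != 1: 0 + count([3, 2, 1], 1)
lst[0]=3 != 1: 0 + count([2, 1], 1)
lst[0]=2 != 1: 0 + count([1], 1)
lst[0]=1 == 1: 1 + count([], 1)
= 1


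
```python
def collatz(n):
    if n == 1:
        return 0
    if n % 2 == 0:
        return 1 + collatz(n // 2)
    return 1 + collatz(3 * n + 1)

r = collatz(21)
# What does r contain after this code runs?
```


collatz(21)
21 is odd -> 3*21+1 = 64 -> collatz(64)
64 is even -> collatz(32)
32 is even -> collatz(16)
16 is even -> collatz(8)
8 is even -> collatz(4)
4 is even -> collatz(2)
2 is even -> collatz(1)
Reached 1 after 7 steps
= 7


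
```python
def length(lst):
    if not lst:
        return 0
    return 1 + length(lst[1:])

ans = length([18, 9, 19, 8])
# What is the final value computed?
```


length([18, 9, 19, 8])
= 1 + length([9, 19, 8])
= 1 + 1 + length([19, 8])
= 1 + 1 + 1 + length([8])
= 1 + 1 + 1 + 1 + length([])
= 1 + 1 + 1 + 1 + 0
= 4


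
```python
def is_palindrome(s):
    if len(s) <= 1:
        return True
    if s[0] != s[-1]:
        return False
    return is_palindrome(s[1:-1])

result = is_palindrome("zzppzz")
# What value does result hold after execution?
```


is_palindrome("zzppzz")
"zzppzz": s[0]='z' == s[-1]='z' -> is_palindrome("zppz")
"zppz": s[0]='z' == s[-1]='z' -> is_palindrome("pp")
"pp": s[0]='p' == s[-1]='p' -> is_palindrome("")
"": len <= 1 -> True
= True


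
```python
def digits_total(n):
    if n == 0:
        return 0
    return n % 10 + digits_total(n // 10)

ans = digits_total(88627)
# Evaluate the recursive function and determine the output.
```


digits_total(88627)
= 7 + digits_total(8862)
= 7 + 2 + digits_total(886)
= 7 + 2 + 6 + digits_total(88)
= 7 + 2 + 6 + 8 + digits_total(8)
= 7 + 2 + 6 + 8 + 8 + digits_total(0)
= 7 + 2 + 6 + 8 + 8 + 0
= 31


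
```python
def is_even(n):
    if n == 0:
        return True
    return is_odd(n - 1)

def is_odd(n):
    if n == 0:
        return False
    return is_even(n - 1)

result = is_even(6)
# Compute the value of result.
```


is_even(6)
= is_odd(5)
= is_even(4)
= is_odd(3)
= is_even(2)
= is_odd(1)
= is_even(0)
n == 0: return True
= True


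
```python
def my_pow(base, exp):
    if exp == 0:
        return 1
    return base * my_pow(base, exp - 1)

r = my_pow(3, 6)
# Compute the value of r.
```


my_pow(3, 6)
= 3 * my_pow(3, 5)
= 3 * 3 * my_pow(3, 4)
= 3 * 3 * 3 * my_pow(3, 3)
= 3 * 3 * 3 * 3 * my_pow(3, 2)
= 3 * 3 * 3 * 3 * 3 * my_pow(3, 1)
= 3 * 3 * 3 * 3 * 3 * 3 * my_pow(3, 0)
= 3 * 3 * 3 * 3 * 3 * 3 * 1
= 729


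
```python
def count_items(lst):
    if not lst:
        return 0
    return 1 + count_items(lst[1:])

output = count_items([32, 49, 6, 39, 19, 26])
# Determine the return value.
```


count_items([32, 49, 6, 39, 19, 26])
= 1 + count_items([49, 6, 39, 19, 26])
= 1 + 1 + count_items([6, 39, 19, 26])
= 1 + 1 + 1 + count_items([39, 19, 26])
= 1 + 1 + 1 + 1 + count_items([19, 26])
= 1 + 1 + 1 + 1 + 1 + count_items([26])
= 1 + 1 + 1 + 1 + 1 + 1 + count_items([])
= 1 + 1 + 1 + 1 + 1 + 1 + 0
= 6


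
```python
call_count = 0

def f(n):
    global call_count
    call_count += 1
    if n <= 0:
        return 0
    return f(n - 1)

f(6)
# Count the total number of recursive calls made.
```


f(6) calls f(5) calls ... calls f(0)
Total calls: 6 + 1 (for base case) = 7


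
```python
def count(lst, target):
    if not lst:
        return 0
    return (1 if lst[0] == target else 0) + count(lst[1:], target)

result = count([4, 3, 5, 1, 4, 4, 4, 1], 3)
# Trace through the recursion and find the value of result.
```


count([4, 3, 5, 1, 4, 4, 4, 1], 3)
lst[0]=4 != 3: 0 + count([3, 5, 1, 4, 4, 4, 1], 3)
lst[0]=3 == 3: 1 + count([5, 1, 4, 4, 4, 1], 3)
lst[0]=5 != 3: 0 + count([1, 4, 4, 4, 1], 3)
lst[0]=1 != 3: 0 + count([4, 4, 4, 1], 3)
lst[0]=4 != 3: 0 + count([4, 4, 1], 3)
lst[0]=4 != 3: 0 + count([4, 1], 3)
lst[0]=4 != 3: 0 + count([1], 3)
lst[0]=1 != 3: 0 + count([], 3)
= 1


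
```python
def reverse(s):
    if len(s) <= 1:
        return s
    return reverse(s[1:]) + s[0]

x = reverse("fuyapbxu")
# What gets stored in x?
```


reverse("fuyapbxu")
= reverse("uyapbxu") + "f"
= reverse("yapbxu") + "u" + "f"
= reverse("apbxu") + "y" + "u" + "f"
= reverse("pbxu") + "a" + "y" + "u" + "f"
= reverse("bxu") + "p" + "a" + "y" + "u" + "f"
= reverse("xu") + "b" + "p" + "a" + "y" + "u" + "f"
= reverse("u") + "x" + "b" + "p" + "a" + "y" + "u" + "f"
= "u" + "x" + "b" + "p" + "a" + "y" + "u" + "f"
= "uxbpayuf"


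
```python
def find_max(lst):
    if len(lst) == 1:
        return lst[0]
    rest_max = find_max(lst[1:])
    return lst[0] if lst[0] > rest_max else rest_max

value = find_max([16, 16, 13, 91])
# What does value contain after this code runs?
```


find_max([16, 16, 13, 91])
= compare 16 with find_max([16, 13, 91])
= compare 16 with find_max([13, 91])
= compare 13 with find_max([91])
Base: find_max([91]) = 91
compare 13 with 91: max = 91
compare 16 with 91: max = 91
compare 16 with 91: max = 91
= 91


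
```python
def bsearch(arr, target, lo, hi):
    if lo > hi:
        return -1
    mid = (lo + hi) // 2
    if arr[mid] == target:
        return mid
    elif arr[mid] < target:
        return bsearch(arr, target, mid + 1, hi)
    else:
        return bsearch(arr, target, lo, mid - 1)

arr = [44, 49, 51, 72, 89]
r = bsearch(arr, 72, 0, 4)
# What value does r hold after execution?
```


bsearch(arr, 72, 0, 4)
lo=0, hi=4, mid=2, arr[mid]=51
51 < 72, search right half
lo=3, hi=4, mid=3, arr[mid]=72
arr[3] == 72, found at index 3
= 3


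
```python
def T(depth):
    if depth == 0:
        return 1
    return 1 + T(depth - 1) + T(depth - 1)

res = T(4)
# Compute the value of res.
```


T(4)
= 1 + T(3) + T(3)
= 1 + 2 * T(3)
T(k) = 2^(k+1) - 1
T(0) = 1
T(1) = 3
T(2) = 7
T(3) = 15
T(4) = 31
T(4) = 2^5 - 1 = 31


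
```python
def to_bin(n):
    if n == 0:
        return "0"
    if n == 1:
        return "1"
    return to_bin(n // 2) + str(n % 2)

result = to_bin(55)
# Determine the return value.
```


to_bin(55)
= to_bin(27) + "1"
= to_bin(13) + "1" + "1"
= to_bin(6) + "1" + "1" + "1"
= to_bin(3) + "0" + "1" + "1" + "1"
= to_bin(1) + "1" + "0" + "1" + "1" + "1"
= "1" + "1" + "0" + "1" + "1" + "1"
= "110111"


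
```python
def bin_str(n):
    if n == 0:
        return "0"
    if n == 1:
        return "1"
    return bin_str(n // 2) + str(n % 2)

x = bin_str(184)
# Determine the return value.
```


bin_str(184)
= bin_str(92) + "0"
= bin_str(46) + "0" + "0"
= bin_str(23) + "0" + "0" + "0"
= bin_str(11) + "1" + "0" + "0" + "0"
= bin_str(5) + "1" + "1" + "0" + "0" + "0"
= bin_str(2) + "1" + "1" + "1" + "0" + "0" + "0"
= bin_str(1) + "0" + "1" + "1" + "1" + "0" + "0" + "0"
= "1" + "0" + "1" + "1" + "1" + "0" + "0" + "0"
= "10111000"


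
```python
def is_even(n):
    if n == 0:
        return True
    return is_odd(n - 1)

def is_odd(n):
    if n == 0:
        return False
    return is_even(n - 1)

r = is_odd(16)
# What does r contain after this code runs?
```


is_odd(16)
= is_even(15)
= is_odd(14)
= is_even(13)
= is_odd(12)
= is_even(11)
= is_odd(10)
= is_even(9)
= is_odd(8)
= is_even(7)
= is_odd(6)
= is_even(5)
= is_odd(4)
= is_even(3)
= is_odd(2)
= is_even(1)
= is_odd(0)
n == 0: return False
= False


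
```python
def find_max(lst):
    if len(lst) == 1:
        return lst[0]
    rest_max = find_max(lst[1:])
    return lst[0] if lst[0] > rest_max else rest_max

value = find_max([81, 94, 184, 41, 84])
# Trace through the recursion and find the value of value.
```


find_max([81, 94, 184, 41, 84])
= compare 81 with find_max([94, 184, 41, 84])
= compare 94 with find_max([184, 41, 84])
= compare 184 with find_max([41, 84])
= compare 41 with find_max([84])
Base: find_max([84]) = 84
compare 41 with 84: max = 84
compare 184 with 84: max = 184
compare 94 with 184: max = 184
compare 81 with 184: max = 184
= 184
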